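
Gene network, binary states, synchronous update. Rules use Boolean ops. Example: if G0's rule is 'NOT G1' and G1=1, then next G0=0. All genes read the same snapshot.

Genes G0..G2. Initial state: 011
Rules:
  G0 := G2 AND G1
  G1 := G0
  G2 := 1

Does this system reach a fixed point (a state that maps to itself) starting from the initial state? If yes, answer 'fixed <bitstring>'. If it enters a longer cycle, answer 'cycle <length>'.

Step 0: 011
Step 1: G0=G2&G1=1&1=1 G1=G0=0 G2=1(const) -> 101
Step 2: G0=G2&G1=1&0=0 G1=G0=1 G2=1(const) -> 011
Cycle of length 2 starting at step 0 -> no fixed point

Answer: cycle 2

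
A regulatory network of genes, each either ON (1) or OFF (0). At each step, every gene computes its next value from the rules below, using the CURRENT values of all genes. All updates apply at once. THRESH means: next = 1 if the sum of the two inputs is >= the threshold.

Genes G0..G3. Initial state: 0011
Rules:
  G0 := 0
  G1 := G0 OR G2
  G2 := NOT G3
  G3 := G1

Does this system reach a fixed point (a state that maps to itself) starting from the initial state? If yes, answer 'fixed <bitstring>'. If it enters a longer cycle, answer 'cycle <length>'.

Step 0: 0011
Step 1: G0=0(const) G1=G0|G2=0|1=1 G2=NOT G3=NOT 1=0 G3=G1=0 -> 0100
Step 2: G0=0(const) G1=G0|G2=0|0=0 G2=NOT G3=NOT 0=1 G3=G1=1 -> 0011
Cycle of length 2 starting at step 0 -> no fixed point

Answer: cycle 2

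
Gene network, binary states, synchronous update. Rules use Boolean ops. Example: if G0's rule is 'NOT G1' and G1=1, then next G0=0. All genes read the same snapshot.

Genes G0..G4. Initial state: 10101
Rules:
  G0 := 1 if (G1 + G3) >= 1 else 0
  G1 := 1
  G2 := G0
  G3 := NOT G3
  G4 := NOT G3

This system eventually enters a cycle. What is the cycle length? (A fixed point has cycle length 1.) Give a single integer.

Answer: 2

Derivation:
Step 0: 10101
Step 1: G0=(0+0>=1)=0 G1=1(const) G2=G0=1 G3=NOT G3=NOT 0=1 G4=NOT G3=NOT 0=1 -> 01111
Step 2: G0=(1+1>=1)=1 G1=1(const) G2=G0=0 G3=NOT G3=NOT 1=0 G4=NOT G3=NOT 1=0 -> 11000
Step 3: G0=(1+0>=1)=1 G1=1(const) G2=G0=1 G3=NOT G3=NOT 0=1 G4=NOT G3=NOT 0=1 -> 11111
Step 4: G0=(1+1>=1)=1 G1=1(const) G2=G0=1 G3=NOT G3=NOT 1=0 G4=NOT G3=NOT 1=0 -> 11100
Step 5: G0=(1+0>=1)=1 G1=1(const) G2=G0=1 G3=NOT G3=NOT 0=1 G4=NOT G3=NOT 0=1 -> 11111
State from step 5 equals state from step 3 -> cycle length 2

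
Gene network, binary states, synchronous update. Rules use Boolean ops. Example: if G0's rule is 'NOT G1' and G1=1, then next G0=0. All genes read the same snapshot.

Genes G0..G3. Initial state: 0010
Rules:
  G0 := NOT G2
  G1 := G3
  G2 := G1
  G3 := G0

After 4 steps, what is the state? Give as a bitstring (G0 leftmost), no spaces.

Step 1: G0=NOT G2=NOT 1=0 G1=G3=0 G2=G1=0 G3=G0=0 -> 0000
Step 2: G0=NOT G2=NOT 0=1 G1=G3=0 G2=G1=0 G3=G0=0 -> 1000
Step 3: G0=NOT G2=NOT 0=1 G1=G3=0 G2=G1=0 G3=G0=1 -> 1001
Step 4: G0=NOT G2=NOT 0=1 G1=G3=1 G2=G1=0 G3=G0=1 -> 1101

1101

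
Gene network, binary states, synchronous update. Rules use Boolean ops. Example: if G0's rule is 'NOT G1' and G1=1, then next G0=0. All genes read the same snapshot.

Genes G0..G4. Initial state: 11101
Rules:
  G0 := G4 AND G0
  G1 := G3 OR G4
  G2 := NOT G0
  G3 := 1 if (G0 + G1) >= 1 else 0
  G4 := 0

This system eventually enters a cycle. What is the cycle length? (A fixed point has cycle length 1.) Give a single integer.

Step 0: 11101
Step 1: G0=G4&G0=1&1=1 G1=G3|G4=0|1=1 G2=NOT G0=NOT 1=0 G3=(1+1>=1)=1 G4=0(const) -> 11010
Step 2: G0=G4&G0=0&1=0 G1=G3|G4=1|0=1 G2=NOT G0=NOT 1=0 G3=(1+1>=1)=1 G4=0(const) -> 01010
Step 3: G0=G4&G0=0&0=0 G1=G3|G4=1|0=1 G2=NOT G0=NOT 0=1 G3=(0+1>=1)=1 G4=0(const) -> 01110
Step 4: G0=G4&G0=0&0=0 G1=G3|G4=1|0=1 G2=NOT G0=NOT 0=1 G3=(0+1>=1)=1 G4=0(const) -> 01110
State from step 4 equals state from step 3 -> cycle length 1

Answer: 1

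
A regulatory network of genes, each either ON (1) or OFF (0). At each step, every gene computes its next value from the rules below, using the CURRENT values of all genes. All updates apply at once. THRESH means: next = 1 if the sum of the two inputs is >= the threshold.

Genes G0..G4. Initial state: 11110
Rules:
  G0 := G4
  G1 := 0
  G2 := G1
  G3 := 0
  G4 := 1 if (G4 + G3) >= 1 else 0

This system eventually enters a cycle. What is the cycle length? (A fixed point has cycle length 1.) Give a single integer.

Step 0: 11110
Step 1: G0=G4=0 G1=0(const) G2=G1=1 G3=0(const) G4=(0+1>=1)=1 -> 00101
Step 2: G0=G4=1 G1=0(const) G2=G1=0 G3=0(const) G4=(1+0>=1)=1 -> 10001
Step 3: G0=G4=1 G1=0(const) G2=G1=0 G3=0(const) G4=(1+0>=1)=1 -> 10001
State from step 3 equals state from step 2 -> cycle length 1

Answer: 1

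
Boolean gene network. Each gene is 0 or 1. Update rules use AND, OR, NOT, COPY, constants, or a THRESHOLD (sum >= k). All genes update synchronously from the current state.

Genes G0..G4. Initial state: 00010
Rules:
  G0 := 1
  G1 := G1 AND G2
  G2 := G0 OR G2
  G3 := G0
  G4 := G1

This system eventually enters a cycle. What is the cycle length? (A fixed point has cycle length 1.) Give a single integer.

Step 0: 00010
Step 1: G0=1(const) G1=G1&G2=0&0=0 G2=G0|G2=0|0=0 G3=G0=0 G4=G1=0 -> 10000
Step 2: G0=1(const) G1=G1&G2=0&0=0 G2=G0|G2=1|0=1 G3=G0=1 G4=G1=0 -> 10110
Step 3: G0=1(const) G1=G1&G2=0&1=0 G2=G0|G2=1|1=1 G3=G0=1 G4=G1=0 -> 10110
State from step 3 equals state from step 2 -> cycle length 1

Answer: 1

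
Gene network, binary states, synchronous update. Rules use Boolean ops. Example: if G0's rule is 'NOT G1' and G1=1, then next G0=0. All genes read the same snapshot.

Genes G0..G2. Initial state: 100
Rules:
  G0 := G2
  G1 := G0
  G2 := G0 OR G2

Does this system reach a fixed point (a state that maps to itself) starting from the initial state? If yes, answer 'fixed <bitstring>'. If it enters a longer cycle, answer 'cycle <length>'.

Answer: fixed 111

Derivation:
Step 0: 100
Step 1: G0=G2=0 G1=G0=1 G2=G0|G2=1|0=1 -> 011
Step 2: G0=G2=1 G1=G0=0 G2=G0|G2=0|1=1 -> 101
Step 3: G0=G2=1 G1=G0=1 G2=G0|G2=1|1=1 -> 111
Step 4: G0=G2=1 G1=G0=1 G2=G0|G2=1|1=1 -> 111
Fixed point reached at step 3: 111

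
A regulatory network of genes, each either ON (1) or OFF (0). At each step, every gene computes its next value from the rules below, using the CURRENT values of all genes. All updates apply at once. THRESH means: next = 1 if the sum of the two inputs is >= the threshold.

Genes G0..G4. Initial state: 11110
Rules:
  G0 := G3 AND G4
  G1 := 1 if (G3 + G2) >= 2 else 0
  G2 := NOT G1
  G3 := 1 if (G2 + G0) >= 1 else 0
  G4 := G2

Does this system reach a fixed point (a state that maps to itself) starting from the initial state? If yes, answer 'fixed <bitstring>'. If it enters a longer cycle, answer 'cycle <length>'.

Answer: cycle 4

Derivation:
Step 0: 11110
Step 1: G0=G3&G4=1&0=0 G1=(1+1>=2)=1 G2=NOT G1=NOT 1=0 G3=(1+1>=1)=1 G4=G2=1 -> 01011
Step 2: G0=G3&G4=1&1=1 G1=(1+0>=2)=0 G2=NOT G1=NOT 1=0 G3=(0+0>=1)=0 G4=G2=0 -> 10000
Step 3: G0=G3&G4=0&0=0 G1=(0+0>=2)=0 G2=NOT G1=NOT 0=1 G3=(0+1>=1)=1 G4=G2=0 -> 00110
Step 4: G0=G3&G4=1&0=0 G1=(1+1>=2)=1 G2=NOT G1=NOT 0=1 G3=(1+0>=1)=1 G4=G2=1 -> 01111
Step 5: G0=G3&G4=1&1=1 G1=(1+1>=2)=1 G2=NOT G1=NOT 1=0 G3=(1+0>=1)=1 G4=G2=1 -> 11011
Step 6: G0=G3&G4=1&1=1 G1=(1+0>=2)=0 G2=NOT G1=NOT 1=0 G3=(0+1>=1)=1 G4=G2=0 -> 10010
Step 7: G0=G3&G4=1&0=0 G1=(1+0>=2)=0 G2=NOT G1=NOT 0=1 G3=(0+1>=1)=1 G4=G2=0 -> 00110
Cycle of length 4 starting at step 3 -> no fixed point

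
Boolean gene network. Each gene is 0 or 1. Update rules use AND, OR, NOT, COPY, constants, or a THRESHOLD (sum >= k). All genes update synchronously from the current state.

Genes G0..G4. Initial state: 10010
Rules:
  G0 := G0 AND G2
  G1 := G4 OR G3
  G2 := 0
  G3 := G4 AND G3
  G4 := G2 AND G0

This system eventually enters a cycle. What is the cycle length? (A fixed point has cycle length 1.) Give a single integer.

Step 0: 10010
Step 1: G0=G0&G2=1&0=0 G1=G4|G3=0|1=1 G2=0(const) G3=G4&G3=0&1=0 G4=G2&G0=0&1=0 -> 01000
Step 2: G0=G0&G2=0&0=0 G1=G4|G3=0|0=0 G2=0(const) G3=G4&G3=0&0=0 G4=G2&G0=0&0=0 -> 00000
Step 3: G0=G0&G2=0&0=0 G1=G4|G3=0|0=0 G2=0(const) G3=G4&G3=0&0=0 G4=G2&G0=0&0=0 -> 00000
State from step 3 equals state from step 2 -> cycle length 1

Answer: 1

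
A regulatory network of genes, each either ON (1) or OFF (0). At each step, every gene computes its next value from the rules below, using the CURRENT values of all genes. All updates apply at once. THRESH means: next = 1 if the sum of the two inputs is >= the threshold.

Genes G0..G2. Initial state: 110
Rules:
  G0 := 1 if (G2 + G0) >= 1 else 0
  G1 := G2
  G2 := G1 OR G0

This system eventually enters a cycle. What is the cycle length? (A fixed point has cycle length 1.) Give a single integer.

Answer: 1

Derivation:
Step 0: 110
Step 1: G0=(0+1>=1)=1 G1=G2=0 G2=G1|G0=1|1=1 -> 101
Step 2: G0=(1+1>=1)=1 G1=G2=1 G2=G1|G0=0|1=1 -> 111
Step 3: G0=(1+1>=1)=1 G1=G2=1 G2=G1|G0=1|1=1 -> 111
State from step 3 equals state from step 2 -> cycle length 1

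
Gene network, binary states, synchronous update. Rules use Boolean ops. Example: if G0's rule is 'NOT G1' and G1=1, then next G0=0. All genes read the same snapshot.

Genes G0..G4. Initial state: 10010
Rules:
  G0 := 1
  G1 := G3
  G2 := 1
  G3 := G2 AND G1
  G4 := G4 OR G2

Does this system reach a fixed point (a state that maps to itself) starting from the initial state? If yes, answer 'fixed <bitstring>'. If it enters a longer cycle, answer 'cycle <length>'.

Answer: cycle 2

Derivation:
Step 0: 10010
Step 1: G0=1(const) G1=G3=1 G2=1(const) G3=G2&G1=0&0=0 G4=G4|G2=0|0=0 -> 11100
Step 2: G0=1(const) G1=G3=0 G2=1(const) G3=G2&G1=1&1=1 G4=G4|G2=0|1=1 -> 10111
Step 3: G0=1(const) G1=G3=1 G2=1(const) G3=G2&G1=1&0=0 G4=G4|G2=1|1=1 -> 11101
Step 4: G0=1(const) G1=G3=0 G2=1(const) G3=G2&G1=1&1=1 G4=G4|G2=1|1=1 -> 10111
Cycle of length 2 starting at step 2 -> no fixed point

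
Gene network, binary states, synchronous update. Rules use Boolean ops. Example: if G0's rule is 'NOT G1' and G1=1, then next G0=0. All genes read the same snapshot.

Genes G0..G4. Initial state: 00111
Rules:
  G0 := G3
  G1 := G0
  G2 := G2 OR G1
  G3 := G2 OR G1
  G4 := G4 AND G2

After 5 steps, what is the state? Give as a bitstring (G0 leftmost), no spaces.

Step 1: G0=G3=1 G1=G0=0 G2=G2|G1=1|0=1 G3=G2|G1=1|0=1 G4=G4&G2=1&1=1 -> 10111
Step 2: G0=G3=1 G1=G0=1 G2=G2|G1=1|0=1 G3=G2|G1=1|0=1 G4=G4&G2=1&1=1 -> 11111
Step 3: G0=G3=1 G1=G0=1 G2=G2|G1=1|1=1 G3=G2|G1=1|1=1 G4=G4&G2=1&1=1 -> 11111
Step 4: G0=G3=1 G1=G0=1 G2=G2|G1=1|1=1 G3=G2|G1=1|1=1 G4=G4&G2=1&1=1 -> 11111
Step 5: G0=G3=1 G1=G0=1 G2=G2|G1=1|1=1 G3=G2|G1=1|1=1 G4=G4&G2=1&1=1 -> 11111

11111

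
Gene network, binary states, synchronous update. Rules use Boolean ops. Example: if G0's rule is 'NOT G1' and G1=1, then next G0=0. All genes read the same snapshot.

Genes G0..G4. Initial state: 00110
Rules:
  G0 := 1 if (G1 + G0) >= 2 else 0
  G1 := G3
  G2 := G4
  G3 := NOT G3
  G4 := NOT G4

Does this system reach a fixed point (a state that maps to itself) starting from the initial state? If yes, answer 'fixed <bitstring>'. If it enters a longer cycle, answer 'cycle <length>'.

Step 0: 00110
Step 1: G0=(0+0>=2)=0 G1=G3=1 G2=G4=0 G3=NOT G3=NOT 1=0 G4=NOT G4=NOT 0=1 -> 01001
Step 2: G0=(1+0>=2)=0 G1=G3=0 G2=G4=1 G3=NOT G3=NOT 0=1 G4=NOT G4=NOT 1=0 -> 00110
Cycle of length 2 starting at step 0 -> no fixed point

Answer: cycle 2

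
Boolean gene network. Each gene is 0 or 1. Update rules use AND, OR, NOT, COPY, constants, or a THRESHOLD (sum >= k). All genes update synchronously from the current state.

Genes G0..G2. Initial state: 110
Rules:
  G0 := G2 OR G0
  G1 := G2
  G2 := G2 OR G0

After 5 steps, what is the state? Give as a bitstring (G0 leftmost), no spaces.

Step 1: G0=G2|G0=0|1=1 G1=G2=0 G2=G2|G0=0|1=1 -> 101
Step 2: G0=G2|G0=1|1=1 G1=G2=1 G2=G2|G0=1|1=1 -> 111
Step 3: G0=G2|G0=1|1=1 G1=G2=1 G2=G2|G0=1|1=1 -> 111
Step 4: G0=G2|G0=1|1=1 G1=G2=1 G2=G2|G0=1|1=1 -> 111
Step 5: G0=G2|G0=1|1=1 G1=G2=1 G2=G2|G0=1|1=1 -> 111

111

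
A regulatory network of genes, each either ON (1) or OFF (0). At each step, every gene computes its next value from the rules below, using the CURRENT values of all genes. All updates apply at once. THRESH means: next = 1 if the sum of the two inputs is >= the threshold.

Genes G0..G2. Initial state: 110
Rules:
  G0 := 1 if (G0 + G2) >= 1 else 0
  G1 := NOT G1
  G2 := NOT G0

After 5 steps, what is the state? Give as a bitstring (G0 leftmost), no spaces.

Step 1: G0=(1+0>=1)=1 G1=NOT G1=NOT 1=0 G2=NOT G0=NOT 1=0 -> 100
Step 2: G0=(1+0>=1)=1 G1=NOT G1=NOT 0=1 G2=NOT G0=NOT 1=0 -> 110
Step 3: G0=(1+0>=1)=1 G1=NOT G1=NOT 1=0 G2=NOT G0=NOT 1=0 -> 100
Step 4: G0=(1+0>=1)=1 G1=NOT G1=NOT 0=1 G2=NOT G0=NOT 1=0 -> 110
Step 5: G0=(1+0>=1)=1 G1=NOT G1=NOT 1=0 G2=NOT G0=NOT 1=0 -> 100

100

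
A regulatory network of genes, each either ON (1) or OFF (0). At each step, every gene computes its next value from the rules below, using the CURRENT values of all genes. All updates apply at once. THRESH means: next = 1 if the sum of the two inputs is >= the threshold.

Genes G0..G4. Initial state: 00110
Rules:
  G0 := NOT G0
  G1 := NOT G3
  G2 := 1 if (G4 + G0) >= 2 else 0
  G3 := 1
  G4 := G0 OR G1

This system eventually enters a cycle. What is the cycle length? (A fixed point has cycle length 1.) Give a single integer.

Step 0: 00110
Step 1: G0=NOT G0=NOT 0=1 G1=NOT G3=NOT 1=0 G2=(0+0>=2)=0 G3=1(const) G4=G0|G1=0|0=0 -> 10010
Step 2: G0=NOT G0=NOT 1=0 G1=NOT G3=NOT 1=0 G2=(0+1>=2)=0 G3=1(const) G4=G0|G1=1|0=1 -> 00011
Step 3: G0=NOT G0=NOT 0=1 G1=NOT G3=NOT 1=0 G2=(1+0>=2)=0 G3=1(const) G4=G0|G1=0|0=0 -> 10010
State from step 3 equals state from step 1 -> cycle length 2

Answer: 2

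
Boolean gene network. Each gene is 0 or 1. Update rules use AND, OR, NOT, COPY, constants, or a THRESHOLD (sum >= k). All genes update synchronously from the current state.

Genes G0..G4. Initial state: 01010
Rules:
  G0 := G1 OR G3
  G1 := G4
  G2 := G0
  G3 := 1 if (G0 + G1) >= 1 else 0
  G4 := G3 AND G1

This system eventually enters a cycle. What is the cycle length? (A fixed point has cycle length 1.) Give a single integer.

Answer: 2

Derivation:
Step 0: 01010
Step 1: G0=G1|G3=1|1=1 G1=G4=0 G2=G0=0 G3=(0+1>=1)=1 G4=G3&G1=1&1=1 -> 10011
Step 2: G0=G1|G3=0|1=1 G1=G4=1 G2=G0=1 G3=(1+0>=1)=1 G4=G3&G1=1&0=0 -> 11110
Step 3: G0=G1|G3=1|1=1 G1=G4=0 G2=G0=1 G3=(1+1>=1)=1 G4=G3&G1=1&1=1 -> 10111
Step 4: G0=G1|G3=0|1=1 G1=G4=1 G2=G0=1 G3=(1+0>=1)=1 G4=G3&G1=1&0=0 -> 11110
State from step 4 equals state from step 2 -> cycle length 2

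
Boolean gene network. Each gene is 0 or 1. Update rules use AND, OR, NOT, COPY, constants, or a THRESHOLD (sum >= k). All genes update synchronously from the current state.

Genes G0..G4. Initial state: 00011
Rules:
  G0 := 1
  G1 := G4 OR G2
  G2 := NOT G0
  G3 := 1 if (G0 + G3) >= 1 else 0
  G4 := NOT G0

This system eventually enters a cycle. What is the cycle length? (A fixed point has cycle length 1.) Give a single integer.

Answer: 1

Derivation:
Step 0: 00011
Step 1: G0=1(const) G1=G4|G2=1|0=1 G2=NOT G0=NOT 0=1 G3=(0+1>=1)=1 G4=NOT G0=NOT 0=1 -> 11111
Step 2: G0=1(const) G1=G4|G2=1|1=1 G2=NOT G0=NOT 1=0 G3=(1+1>=1)=1 G4=NOT G0=NOT 1=0 -> 11010
Step 3: G0=1(const) G1=G4|G2=0|0=0 G2=NOT G0=NOT 1=0 G3=(1+1>=1)=1 G4=NOT G0=NOT 1=0 -> 10010
Step 4: G0=1(const) G1=G4|G2=0|0=0 G2=NOT G0=NOT 1=0 G3=(1+1>=1)=1 G4=NOT G0=NOT 1=0 -> 10010
State from step 4 equals state from step 3 -> cycle length 1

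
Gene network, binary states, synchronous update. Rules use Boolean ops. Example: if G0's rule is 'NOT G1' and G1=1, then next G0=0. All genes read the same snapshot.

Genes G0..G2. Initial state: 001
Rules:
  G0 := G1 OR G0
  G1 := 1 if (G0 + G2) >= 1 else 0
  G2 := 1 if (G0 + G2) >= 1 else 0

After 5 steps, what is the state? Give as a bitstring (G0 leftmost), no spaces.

Step 1: G0=G1|G0=0|0=0 G1=(0+1>=1)=1 G2=(0+1>=1)=1 -> 011
Step 2: G0=G1|G0=1|0=1 G1=(0+1>=1)=1 G2=(0+1>=1)=1 -> 111
Step 3: G0=G1|G0=1|1=1 G1=(1+1>=1)=1 G2=(1+1>=1)=1 -> 111
Step 4: G0=G1|G0=1|1=1 G1=(1+1>=1)=1 G2=(1+1>=1)=1 -> 111
Step 5: G0=G1|G0=1|1=1 G1=(1+1>=1)=1 G2=(1+1>=1)=1 -> 111

111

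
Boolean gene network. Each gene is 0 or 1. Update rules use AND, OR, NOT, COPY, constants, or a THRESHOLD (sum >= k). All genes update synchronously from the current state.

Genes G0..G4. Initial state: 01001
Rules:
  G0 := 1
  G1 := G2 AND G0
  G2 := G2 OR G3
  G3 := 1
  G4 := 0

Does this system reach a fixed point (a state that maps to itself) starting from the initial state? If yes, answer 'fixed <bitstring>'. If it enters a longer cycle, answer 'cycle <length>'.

Step 0: 01001
Step 1: G0=1(const) G1=G2&G0=0&0=0 G2=G2|G3=0|0=0 G3=1(const) G4=0(const) -> 10010
Step 2: G0=1(const) G1=G2&G0=0&1=0 G2=G2|G3=0|1=1 G3=1(const) G4=0(const) -> 10110
Step 3: G0=1(const) G1=G2&G0=1&1=1 G2=G2|G3=1|1=1 G3=1(const) G4=0(const) -> 11110
Step 4: G0=1(const) G1=G2&G0=1&1=1 G2=G2|G3=1|1=1 G3=1(const) G4=0(const) -> 11110
Fixed point reached at step 3: 11110

Answer: fixed 11110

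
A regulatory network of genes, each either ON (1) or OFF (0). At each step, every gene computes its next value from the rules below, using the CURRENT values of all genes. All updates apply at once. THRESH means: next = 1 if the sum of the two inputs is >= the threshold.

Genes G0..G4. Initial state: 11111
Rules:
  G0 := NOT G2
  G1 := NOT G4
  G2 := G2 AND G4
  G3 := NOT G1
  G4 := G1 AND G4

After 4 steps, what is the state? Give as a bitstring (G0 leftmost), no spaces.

Step 1: G0=NOT G2=NOT 1=0 G1=NOT G4=NOT 1=0 G2=G2&G4=1&1=1 G3=NOT G1=NOT 1=0 G4=G1&G4=1&1=1 -> 00101
Step 2: G0=NOT G2=NOT 1=0 G1=NOT G4=NOT 1=0 G2=G2&G4=1&1=1 G3=NOT G1=NOT 0=1 G4=G1&G4=0&1=0 -> 00110
Step 3: G0=NOT G2=NOT 1=0 G1=NOT G4=NOT 0=1 G2=G2&G4=1&0=0 G3=NOT G1=NOT 0=1 G4=G1&G4=0&0=0 -> 01010
Step 4: G0=NOT G2=NOT 0=1 G1=NOT G4=NOT 0=1 G2=G2&G4=0&0=0 G3=NOT G1=NOT 1=0 G4=G1&G4=1&0=0 -> 11000

11000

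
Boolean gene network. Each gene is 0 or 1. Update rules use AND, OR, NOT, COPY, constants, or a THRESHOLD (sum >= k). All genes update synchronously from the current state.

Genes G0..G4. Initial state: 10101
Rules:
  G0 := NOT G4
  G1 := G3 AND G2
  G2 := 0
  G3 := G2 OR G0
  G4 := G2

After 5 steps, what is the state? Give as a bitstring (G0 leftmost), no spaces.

Step 1: G0=NOT G4=NOT 1=0 G1=G3&G2=0&1=0 G2=0(const) G3=G2|G0=1|1=1 G4=G2=1 -> 00011
Step 2: G0=NOT G4=NOT 1=0 G1=G3&G2=1&0=0 G2=0(const) G3=G2|G0=0|0=0 G4=G2=0 -> 00000
Step 3: G0=NOT G4=NOT 0=1 G1=G3&G2=0&0=0 G2=0(const) G3=G2|G0=0|0=0 G4=G2=0 -> 10000
Step 4: G0=NOT G4=NOT 0=1 G1=G3&G2=0&0=0 G2=0(const) G3=G2|G0=0|1=1 G4=G2=0 -> 10010
Step 5: G0=NOT G4=NOT 0=1 G1=G3&G2=1&0=0 G2=0(const) G3=G2|G0=0|1=1 G4=G2=0 -> 10010

10010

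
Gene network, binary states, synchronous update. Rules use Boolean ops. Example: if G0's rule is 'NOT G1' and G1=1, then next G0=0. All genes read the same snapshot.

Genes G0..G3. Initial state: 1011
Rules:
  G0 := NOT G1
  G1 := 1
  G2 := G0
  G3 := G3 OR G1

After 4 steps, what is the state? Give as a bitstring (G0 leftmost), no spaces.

Step 1: G0=NOT G1=NOT 0=1 G1=1(const) G2=G0=1 G3=G3|G1=1|0=1 -> 1111
Step 2: G0=NOT G1=NOT 1=0 G1=1(const) G2=G0=1 G3=G3|G1=1|1=1 -> 0111
Step 3: G0=NOT G1=NOT 1=0 G1=1(const) G2=G0=0 G3=G3|G1=1|1=1 -> 0101
Step 4: G0=NOT G1=NOT 1=0 G1=1(const) G2=G0=0 G3=G3|G1=1|1=1 -> 0101

0101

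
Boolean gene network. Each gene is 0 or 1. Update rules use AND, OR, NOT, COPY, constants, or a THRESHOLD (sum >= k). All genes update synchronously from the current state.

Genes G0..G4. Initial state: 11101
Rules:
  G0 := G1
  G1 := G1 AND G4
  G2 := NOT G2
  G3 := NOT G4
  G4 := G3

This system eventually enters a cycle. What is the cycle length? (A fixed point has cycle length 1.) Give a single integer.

Step 0: 11101
Step 1: G0=G1=1 G1=G1&G4=1&1=1 G2=NOT G2=NOT 1=0 G3=NOT G4=NOT 1=0 G4=G3=0 -> 11000
Step 2: G0=G1=1 G1=G1&G4=1&0=0 G2=NOT G2=NOT 0=1 G3=NOT G4=NOT 0=1 G4=G3=0 -> 10110
Step 3: G0=G1=0 G1=G1&G4=0&0=0 G2=NOT G2=NOT 1=0 G3=NOT G4=NOT 0=1 G4=G3=1 -> 00011
Step 4: G0=G1=0 G1=G1&G4=0&1=0 G2=NOT G2=NOT 0=1 G3=NOT G4=NOT 1=0 G4=G3=1 -> 00101
Step 5: G0=G1=0 G1=G1&G4=0&1=0 G2=NOT G2=NOT 1=0 G3=NOT G4=NOT 1=0 G4=G3=0 -> 00000
Step 6: G0=G1=0 G1=G1&G4=0&0=0 G2=NOT G2=NOT 0=1 G3=NOT G4=NOT 0=1 G4=G3=0 -> 00110
Step 7: G0=G1=0 G1=G1&G4=0&0=0 G2=NOT G2=NOT 1=0 G3=NOT G4=NOT 0=1 G4=G3=1 -> 00011
State from step 7 equals state from step 3 -> cycle length 4

Answer: 4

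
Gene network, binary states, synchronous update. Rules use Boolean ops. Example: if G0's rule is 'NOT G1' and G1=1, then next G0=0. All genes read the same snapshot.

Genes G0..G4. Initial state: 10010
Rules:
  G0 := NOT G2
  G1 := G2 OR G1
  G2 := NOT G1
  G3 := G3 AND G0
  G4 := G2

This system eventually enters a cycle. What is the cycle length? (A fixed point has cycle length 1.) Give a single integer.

Answer: 1

Derivation:
Step 0: 10010
Step 1: G0=NOT G2=NOT 0=1 G1=G2|G1=0|0=0 G2=NOT G1=NOT 0=1 G3=G3&G0=1&1=1 G4=G2=0 -> 10110
Step 2: G0=NOT G2=NOT 1=0 G1=G2|G1=1|0=1 G2=NOT G1=NOT 0=1 G3=G3&G0=1&1=1 G4=G2=1 -> 01111
Step 3: G0=NOT G2=NOT 1=0 G1=G2|G1=1|1=1 G2=NOT G1=NOT 1=0 G3=G3&G0=1&0=0 G4=G2=1 -> 01001
Step 4: G0=NOT G2=NOT 0=1 G1=G2|G1=0|1=1 G2=NOT G1=NOT 1=0 G3=G3&G0=0&0=0 G4=G2=0 -> 11000
Step 5: G0=NOT G2=NOT 0=1 G1=G2|G1=0|1=1 G2=NOT G1=NOT 1=0 G3=G3&G0=0&1=0 G4=G2=0 -> 11000
State from step 5 equals state from step 4 -> cycle length 1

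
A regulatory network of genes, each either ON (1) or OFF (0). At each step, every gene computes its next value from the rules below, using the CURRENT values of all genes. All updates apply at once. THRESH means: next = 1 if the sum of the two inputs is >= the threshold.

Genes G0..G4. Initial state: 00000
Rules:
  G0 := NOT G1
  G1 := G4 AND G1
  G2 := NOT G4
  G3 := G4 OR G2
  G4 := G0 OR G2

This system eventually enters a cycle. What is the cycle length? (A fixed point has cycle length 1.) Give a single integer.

Step 0: 00000
Step 1: G0=NOT G1=NOT 0=1 G1=G4&G1=0&0=0 G2=NOT G4=NOT 0=1 G3=G4|G2=0|0=0 G4=G0|G2=0|0=0 -> 10100
Step 2: G0=NOT G1=NOT 0=1 G1=G4&G1=0&0=0 G2=NOT G4=NOT 0=1 G3=G4|G2=0|1=1 G4=G0|G2=1|1=1 -> 10111
Step 3: G0=NOT G1=NOT 0=1 G1=G4&G1=1&0=0 G2=NOT G4=NOT 1=0 G3=G4|G2=1|1=1 G4=G0|G2=1|1=1 -> 10011
Step 4: G0=NOT G1=NOT 0=1 G1=G4&G1=1&0=0 G2=NOT G4=NOT 1=0 G3=G4|G2=1|0=1 G4=G0|G2=1|0=1 -> 10011
State from step 4 equals state from step 3 -> cycle length 1

Answer: 1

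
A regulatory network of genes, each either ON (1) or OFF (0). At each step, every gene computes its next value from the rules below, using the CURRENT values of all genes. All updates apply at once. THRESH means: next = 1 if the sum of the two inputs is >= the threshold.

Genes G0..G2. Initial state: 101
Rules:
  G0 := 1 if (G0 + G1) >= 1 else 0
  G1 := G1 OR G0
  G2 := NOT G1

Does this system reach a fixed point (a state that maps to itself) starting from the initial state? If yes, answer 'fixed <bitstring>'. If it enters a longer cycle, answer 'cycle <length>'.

Step 0: 101
Step 1: G0=(1+0>=1)=1 G1=G1|G0=0|1=1 G2=NOT G1=NOT 0=1 -> 111
Step 2: G0=(1+1>=1)=1 G1=G1|G0=1|1=1 G2=NOT G1=NOT 1=0 -> 110
Step 3: G0=(1+1>=1)=1 G1=G1|G0=1|1=1 G2=NOT G1=NOT 1=0 -> 110
Fixed point reached at step 2: 110

Answer: fixed 110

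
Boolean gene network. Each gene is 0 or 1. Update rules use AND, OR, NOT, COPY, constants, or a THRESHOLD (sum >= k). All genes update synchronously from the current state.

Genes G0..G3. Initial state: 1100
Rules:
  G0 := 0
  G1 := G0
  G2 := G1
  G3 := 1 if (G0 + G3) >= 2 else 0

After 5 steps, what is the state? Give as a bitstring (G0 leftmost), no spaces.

Step 1: G0=0(const) G1=G0=1 G2=G1=1 G3=(1+0>=2)=0 -> 0110
Step 2: G0=0(const) G1=G0=0 G2=G1=1 G3=(0+0>=2)=0 -> 0010
Step 3: G0=0(const) G1=G0=0 G2=G1=0 G3=(0+0>=2)=0 -> 0000
Step 4: G0=0(const) G1=G0=0 G2=G1=0 G3=(0+0>=2)=0 -> 0000
Step 5: G0=0(const) G1=G0=0 G2=G1=0 G3=(0+0>=2)=0 -> 0000

0000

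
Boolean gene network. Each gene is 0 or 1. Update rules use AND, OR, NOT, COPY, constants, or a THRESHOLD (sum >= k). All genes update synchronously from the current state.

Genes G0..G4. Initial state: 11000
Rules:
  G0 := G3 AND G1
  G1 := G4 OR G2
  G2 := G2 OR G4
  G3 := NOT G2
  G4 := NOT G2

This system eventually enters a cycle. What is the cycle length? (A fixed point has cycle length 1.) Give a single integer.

Step 0: 11000
Step 1: G0=G3&G1=0&1=0 G1=G4|G2=0|0=0 G2=G2|G4=0|0=0 G3=NOT G2=NOT 0=1 G4=NOT G2=NOT 0=1 -> 00011
Step 2: G0=G3&G1=1&0=0 G1=G4|G2=1|0=1 G2=G2|G4=0|1=1 G3=NOT G2=NOT 0=1 G4=NOT G2=NOT 0=1 -> 01111
Step 3: G0=G3&G1=1&1=1 G1=G4|G2=1|1=1 G2=G2|G4=1|1=1 G3=NOT G2=NOT 1=0 G4=NOT G2=NOT 1=0 -> 11100
Step 4: G0=G3&G1=0&1=0 G1=G4|G2=0|1=1 G2=G2|G4=1|0=1 G3=NOT G2=NOT 1=0 G4=NOT G2=NOT 1=0 -> 01100
Step 5: G0=G3&G1=0&1=0 G1=G4|G2=0|1=1 G2=G2|G4=1|0=1 G3=NOT G2=NOT 1=0 G4=NOT G2=NOT 1=0 -> 01100
State from step 5 equals state from step 4 -> cycle length 1

Answer: 1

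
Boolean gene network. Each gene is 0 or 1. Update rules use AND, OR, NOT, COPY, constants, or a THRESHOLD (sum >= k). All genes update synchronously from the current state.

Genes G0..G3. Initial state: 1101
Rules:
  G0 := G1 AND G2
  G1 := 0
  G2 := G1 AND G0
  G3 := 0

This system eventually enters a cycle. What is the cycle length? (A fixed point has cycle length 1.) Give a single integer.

Step 0: 1101
Step 1: G0=G1&G2=1&0=0 G1=0(const) G2=G1&G0=1&1=1 G3=0(const) -> 0010
Step 2: G0=G1&G2=0&1=0 G1=0(const) G2=G1&G0=0&0=0 G3=0(const) -> 0000
Step 3: G0=G1&G2=0&0=0 G1=0(const) G2=G1&G0=0&0=0 G3=0(const) -> 0000
State from step 3 equals state from step 2 -> cycle length 1

Answer: 1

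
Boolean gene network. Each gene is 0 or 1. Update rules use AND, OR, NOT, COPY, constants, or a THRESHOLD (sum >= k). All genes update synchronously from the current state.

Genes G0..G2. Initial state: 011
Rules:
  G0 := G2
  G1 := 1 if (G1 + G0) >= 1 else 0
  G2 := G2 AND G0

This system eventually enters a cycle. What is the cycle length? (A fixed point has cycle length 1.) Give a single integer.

Step 0: 011
Step 1: G0=G2=1 G1=(1+0>=1)=1 G2=G2&G0=1&0=0 -> 110
Step 2: G0=G2=0 G1=(1+1>=1)=1 G2=G2&G0=0&1=0 -> 010
Step 3: G0=G2=0 G1=(1+0>=1)=1 G2=G2&G0=0&0=0 -> 010
State from step 3 equals state from step 2 -> cycle length 1

Answer: 1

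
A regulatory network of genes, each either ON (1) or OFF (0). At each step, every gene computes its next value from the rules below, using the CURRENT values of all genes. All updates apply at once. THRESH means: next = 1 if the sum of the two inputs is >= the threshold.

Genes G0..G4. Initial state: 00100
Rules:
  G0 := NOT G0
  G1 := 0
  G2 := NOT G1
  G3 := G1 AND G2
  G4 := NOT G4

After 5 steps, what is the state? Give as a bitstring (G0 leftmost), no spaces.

Step 1: G0=NOT G0=NOT 0=1 G1=0(const) G2=NOT G1=NOT 0=1 G3=G1&G2=0&1=0 G4=NOT G4=NOT 0=1 -> 10101
Step 2: G0=NOT G0=NOT 1=0 G1=0(const) G2=NOT G1=NOT 0=1 G3=G1&G2=0&1=0 G4=NOT G4=NOT 1=0 -> 00100
Step 3: G0=NOT G0=NOT 0=1 G1=0(const) G2=NOT G1=NOT 0=1 G3=G1&G2=0&1=0 G4=NOT G4=NOT 0=1 -> 10101
Step 4: G0=NOT G0=NOT 1=0 G1=0(const) G2=NOT G1=NOT 0=1 G3=G1&G2=0&1=0 G4=NOT G4=NOT 1=0 -> 00100
Step 5: G0=NOT G0=NOT 0=1 G1=0(const) G2=NOT G1=NOT 0=1 G3=G1&G2=0&1=0 G4=NOT G4=NOT 0=1 -> 10101

10101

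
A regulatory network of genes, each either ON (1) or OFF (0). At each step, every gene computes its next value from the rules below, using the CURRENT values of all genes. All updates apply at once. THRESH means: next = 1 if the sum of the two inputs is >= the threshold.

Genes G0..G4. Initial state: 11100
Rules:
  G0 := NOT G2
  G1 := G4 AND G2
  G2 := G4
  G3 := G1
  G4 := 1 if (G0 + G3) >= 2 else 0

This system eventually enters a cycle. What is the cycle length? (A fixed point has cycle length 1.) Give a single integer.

Step 0: 11100
Step 1: G0=NOT G2=NOT 1=0 G1=G4&G2=0&1=0 G2=G4=0 G3=G1=1 G4=(1+0>=2)=0 -> 00010
Step 2: G0=NOT G2=NOT 0=1 G1=G4&G2=0&0=0 G2=G4=0 G3=G1=0 G4=(0+1>=2)=0 -> 10000
Step 3: G0=NOT G2=NOT 0=1 G1=G4&G2=0&0=0 G2=G4=0 G3=G1=0 G4=(1+0>=2)=0 -> 10000
State from step 3 equals state from step 2 -> cycle length 1

Answer: 1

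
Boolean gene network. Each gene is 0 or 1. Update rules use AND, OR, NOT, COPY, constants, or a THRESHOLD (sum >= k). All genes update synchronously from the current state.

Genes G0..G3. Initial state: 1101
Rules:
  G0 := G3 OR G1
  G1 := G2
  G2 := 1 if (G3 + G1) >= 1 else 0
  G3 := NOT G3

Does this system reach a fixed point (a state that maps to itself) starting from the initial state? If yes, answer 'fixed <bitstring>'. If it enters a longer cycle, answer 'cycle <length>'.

Answer: cycle 2

Derivation:
Step 0: 1101
Step 1: G0=G3|G1=1|1=1 G1=G2=0 G2=(1+1>=1)=1 G3=NOT G3=NOT 1=0 -> 1010
Step 2: G0=G3|G1=0|0=0 G1=G2=1 G2=(0+0>=1)=0 G3=NOT G3=NOT 0=1 -> 0101
Step 3: G0=G3|G1=1|1=1 G1=G2=0 G2=(1+1>=1)=1 G3=NOT G3=NOT 1=0 -> 1010
Cycle of length 2 starting at step 1 -> no fixed point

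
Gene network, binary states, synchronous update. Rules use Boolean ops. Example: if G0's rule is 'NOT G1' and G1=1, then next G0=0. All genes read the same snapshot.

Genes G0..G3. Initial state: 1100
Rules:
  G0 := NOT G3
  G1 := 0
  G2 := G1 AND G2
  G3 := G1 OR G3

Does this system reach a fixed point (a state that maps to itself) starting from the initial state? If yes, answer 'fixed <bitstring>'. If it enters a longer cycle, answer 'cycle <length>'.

Answer: fixed 0001

Derivation:
Step 0: 1100
Step 1: G0=NOT G3=NOT 0=1 G1=0(const) G2=G1&G2=1&0=0 G3=G1|G3=1|0=1 -> 1001
Step 2: G0=NOT G3=NOT 1=0 G1=0(const) G2=G1&G2=0&0=0 G3=G1|G3=0|1=1 -> 0001
Step 3: G0=NOT G3=NOT 1=0 G1=0(const) G2=G1&G2=0&0=0 G3=G1|G3=0|1=1 -> 0001
Fixed point reached at step 2: 0001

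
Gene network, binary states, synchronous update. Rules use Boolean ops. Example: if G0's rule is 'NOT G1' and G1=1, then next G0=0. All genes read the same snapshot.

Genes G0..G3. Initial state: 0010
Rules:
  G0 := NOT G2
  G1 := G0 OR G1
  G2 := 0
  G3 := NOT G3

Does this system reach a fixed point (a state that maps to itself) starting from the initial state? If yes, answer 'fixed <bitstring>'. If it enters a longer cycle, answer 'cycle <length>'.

Step 0: 0010
Step 1: G0=NOT G2=NOT 1=0 G1=G0|G1=0|0=0 G2=0(const) G3=NOT G3=NOT 0=1 -> 0001
Step 2: G0=NOT G2=NOT 0=1 G1=G0|G1=0|0=0 G2=0(const) G3=NOT G3=NOT 1=0 -> 1000
Step 3: G0=NOT G2=NOT 0=1 G1=G0|G1=1|0=1 G2=0(const) G3=NOT G3=NOT 0=1 -> 1101
Step 4: G0=NOT G2=NOT 0=1 G1=G0|G1=1|1=1 G2=0(const) G3=NOT G3=NOT 1=0 -> 1100
Step 5: G0=NOT G2=NOT 0=1 G1=G0|G1=1|1=1 G2=0(const) G3=NOT G3=NOT 0=1 -> 1101
Cycle of length 2 starting at step 3 -> no fixed point

Answer: cycle 2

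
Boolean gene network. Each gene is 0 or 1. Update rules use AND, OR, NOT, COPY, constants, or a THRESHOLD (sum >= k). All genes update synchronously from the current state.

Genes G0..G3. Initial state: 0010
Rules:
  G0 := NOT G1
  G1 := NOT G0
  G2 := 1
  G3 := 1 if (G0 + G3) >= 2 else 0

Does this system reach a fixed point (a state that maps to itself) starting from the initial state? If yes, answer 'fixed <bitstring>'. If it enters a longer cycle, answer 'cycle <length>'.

Answer: cycle 2

Derivation:
Step 0: 0010
Step 1: G0=NOT G1=NOT 0=1 G1=NOT G0=NOT 0=1 G2=1(const) G3=(0+0>=2)=0 -> 1110
Step 2: G0=NOT G1=NOT 1=0 G1=NOT G0=NOT 1=0 G2=1(const) G3=(1+0>=2)=0 -> 0010
Cycle of length 2 starting at step 0 -> no fixed point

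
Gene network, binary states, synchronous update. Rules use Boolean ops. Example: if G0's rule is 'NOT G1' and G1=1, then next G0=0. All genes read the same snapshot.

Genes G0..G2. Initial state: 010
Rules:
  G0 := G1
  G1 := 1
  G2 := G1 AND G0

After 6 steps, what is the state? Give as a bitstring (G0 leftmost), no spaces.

Step 1: G0=G1=1 G1=1(const) G2=G1&G0=1&0=0 -> 110
Step 2: G0=G1=1 G1=1(const) G2=G1&G0=1&1=1 -> 111
Step 3: G0=G1=1 G1=1(const) G2=G1&G0=1&1=1 -> 111
Step 4: G0=G1=1 G1=1(const) G2=G1&G0=1&1=1 -> 111
Step 5: G0=G1=1 G1=1(const) G2=G1&G0=1&1=1 -> 111
Step 6: G0=G1=1 G1=1(const) G2=G1&G0=1&1=1 -> 111

111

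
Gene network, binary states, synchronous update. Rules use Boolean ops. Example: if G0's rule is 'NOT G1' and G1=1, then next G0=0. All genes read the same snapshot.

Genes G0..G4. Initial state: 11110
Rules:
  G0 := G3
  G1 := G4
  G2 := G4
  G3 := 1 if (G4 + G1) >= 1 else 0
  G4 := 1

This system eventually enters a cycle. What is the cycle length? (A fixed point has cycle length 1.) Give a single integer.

Answer: 1

Derivation:
Step 0: 11110
Step 1: G0=G3=1 G1=G4=0 G2=G4=0 G3=(0+1>=1)=1 G4=1(const) -> 10011
Step 2: G0=G3=1 G1=G4=1 G2=G4=1 G3=(1+0>=1)=1 G4=1(const) -> 11111
Step 3: G0=G3=1 G1=G4=1 G2=G4=1 G3=(1+1>=1)=1 G4=1(const) -> 11111
State from step 3 equals state from step 2 -> cycle length 1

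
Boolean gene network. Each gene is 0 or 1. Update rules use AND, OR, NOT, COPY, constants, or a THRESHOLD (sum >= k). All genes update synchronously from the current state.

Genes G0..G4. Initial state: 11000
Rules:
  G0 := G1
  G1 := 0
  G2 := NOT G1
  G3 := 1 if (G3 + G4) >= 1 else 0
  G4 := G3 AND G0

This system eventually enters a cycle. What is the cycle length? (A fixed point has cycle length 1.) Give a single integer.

Answer: 1

Derivation:
Step 0: 11000
Step 1: G0=G1=1 G1=0(const) G2=NOT G1=NOT 1=0 G3=(0+0>=1)=0 G4=G3&G0=0&1=0 -> 10000
Step 2: G0=G1=0 G1=0(const) G2=NOT G1=NOT 0=1 G3=(0+0>=1)=0 G4=G3&G0=0&1=0 -> 00100
Step 3: G0=G1=0 G1=0(const) G2=NOT G1=NOT 0=1 G3=(0+0>=1)=0 G4=G3&G0=0&0=0 -> 00100
State from step 3 equals state from step 2 -> cycle length 1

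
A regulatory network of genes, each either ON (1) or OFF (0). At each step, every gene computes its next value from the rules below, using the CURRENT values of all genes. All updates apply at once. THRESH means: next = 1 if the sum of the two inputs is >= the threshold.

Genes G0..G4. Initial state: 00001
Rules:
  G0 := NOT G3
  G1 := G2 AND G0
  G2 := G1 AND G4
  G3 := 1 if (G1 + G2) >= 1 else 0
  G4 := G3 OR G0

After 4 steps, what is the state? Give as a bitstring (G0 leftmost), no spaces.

Step 1: G0=NOT G3=NOT 0=1 G1=G2&G0=0&0=0 G2=G1&G4=0&1=0 G3=(0+0>=1)=0 G4=G3|G0=0|0=0 -> 10000
Step 2: G0=NOT G3=NOT 0=1 G1=G2&G0=0&1=0 G2=G1&G4=0&0=0 G3=(0+0>=1)=0 G4=G3|G0=0|1=1 -> 10001
Step 3: G0=NOT G3=NOT 0=1 G1=G2&G0=0&1=0 G2=G1&G4=0&1=0 G3=(0+0>=1)=0 G4=G3|G0=0|1=1 -> 10001
Step 4: G0=NOT G3=NOT 0=1 G1=G2&G0=0&1=0 G2=G1&G4=0&1=0 G3=(0+0>=1)=0 G4=G3|G0=0|1=1 -> 10001

10001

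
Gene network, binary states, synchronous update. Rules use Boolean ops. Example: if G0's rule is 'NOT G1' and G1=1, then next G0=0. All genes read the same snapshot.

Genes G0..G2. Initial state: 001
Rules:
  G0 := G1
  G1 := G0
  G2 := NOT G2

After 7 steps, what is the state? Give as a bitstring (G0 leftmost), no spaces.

Step 1: G0=G1=0 G1=G0=0 G2=NOT G2=NOT 1=0 -> 000
Step 2: G0=G1=0 G1=G0=0 G2=NOT G2=NOT 0=1 -> 001
Step 3: G0=G1=0 G1=G0=0 G2=NOT G2=NOT 1=0 -> 000
Step 4: G0=G1=0 G1=G0=0 G2=NOT G2=NOT 0=1 -> 001
Step 5: G0=G1=0 G1=G0=0 G2=NOT G2=NOT 1=0 -> 000
Step 6: G0=G1=0 G1=G0=0 G2=NOT G2=NOT 0=1 -> 001
Step 7: G0=G1=0 G1=G0=0 G2=NOT G2=NOT 1=0 -> 000

000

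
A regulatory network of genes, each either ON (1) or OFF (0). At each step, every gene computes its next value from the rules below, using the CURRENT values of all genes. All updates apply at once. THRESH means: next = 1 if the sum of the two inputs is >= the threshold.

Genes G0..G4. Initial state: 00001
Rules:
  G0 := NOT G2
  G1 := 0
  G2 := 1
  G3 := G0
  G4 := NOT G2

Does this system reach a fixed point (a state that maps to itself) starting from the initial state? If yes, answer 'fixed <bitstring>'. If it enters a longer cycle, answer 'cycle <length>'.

Step 0: 00001
Step 1: G0=NOT G2=NOT 0=1 G1=0(const) G2=1(const) G3=G0=0 G4=NOT G2=NOT 0=1 -> 10101
Step 2: G0=NOT G2=NOT 1=0 G1=0(const) G2=1(const) G3=G0=1 G4=NOT G2=NOT 1=0 -> 00110
Step 3: G0=NOT G2=NOT 1=0 G1=0(const) G2=1(const) G3=G0=0 G4=NOT G2=NOT 1=0 -> 00100
Step 4: G0=NOT G2=NOT 1=0 G1=0(const) G2=1(const) G3=G0=0 G4=NOT G2=NOT 1=0 -> 00100
Fixed point reached at step 3: 00100

Answer: fixed 00100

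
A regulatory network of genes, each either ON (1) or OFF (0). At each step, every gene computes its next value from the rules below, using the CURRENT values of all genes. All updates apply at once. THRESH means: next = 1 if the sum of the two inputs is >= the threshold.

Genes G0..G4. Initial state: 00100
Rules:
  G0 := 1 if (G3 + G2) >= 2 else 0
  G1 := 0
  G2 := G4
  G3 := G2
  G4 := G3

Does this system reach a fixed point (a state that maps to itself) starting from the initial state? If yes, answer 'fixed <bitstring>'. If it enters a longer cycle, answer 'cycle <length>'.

Step 0: 00100
Step 1: G0=(0+1>=2)=0 G1=0(const) G2=G4=0 G3=G2=1 G4=G3=0 -> 00010
Step 2: G0=(1+0>=2)=0 G1=0(const) G2=G4=0 G3=G2=0 G4=G3=1 -> 00001
Step 3: G0=(0+0>=2)=0 G1=0(const) G2=G4=1 G3=G2=0 G4=G3=0 -> 00100
Cycle of length 3 starting at step 0 -> no fixed point

Answer: cycle 3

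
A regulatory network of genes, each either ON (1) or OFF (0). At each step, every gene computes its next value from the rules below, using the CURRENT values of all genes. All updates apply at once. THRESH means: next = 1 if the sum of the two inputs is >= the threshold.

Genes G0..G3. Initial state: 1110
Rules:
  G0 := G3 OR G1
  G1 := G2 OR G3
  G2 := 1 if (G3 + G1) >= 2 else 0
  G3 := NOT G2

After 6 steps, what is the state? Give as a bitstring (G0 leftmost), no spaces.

Step 1: G0=G3|G1=0|1=1 G1=G2|G3=1|0=1 G2=(0+1>=2)=0 G3=NOT G2=NOT 1=0 -> 1100
Step 2: G0=G3|G1=0|1=1 G1=G2|G3=0|0=0 G2=(0+1>=2)=0 G3=NOT G2=NOT 0=1 -> 1001
Step 3: G0=G3|G1=1|0=1 G1=G2|G3=0|1=1 G2=(1+0>=2)=0 G3=NOT G2=NOT 0=1 -> 1101
Step 4: G0=G3|G1=1|1=1 G1=G2|G3=0|1=1 G2=(1+1>=2)=1 G3=NOT G2=NOT 0=1 -> 1111
Step 5: G0=G3|G1=1|1=1 G1=G2|G3=1|1=1 G2=(1+1>=2)=1 G3=NOT G2=NOT 1=0 -> 1110
Step 6: G0=G3|G1=0|1=1 G1=G2|G3=1|0=1 G2=(0+1>=2)=0 G3=NOT G2=NOT 1=0 -> 1100

1100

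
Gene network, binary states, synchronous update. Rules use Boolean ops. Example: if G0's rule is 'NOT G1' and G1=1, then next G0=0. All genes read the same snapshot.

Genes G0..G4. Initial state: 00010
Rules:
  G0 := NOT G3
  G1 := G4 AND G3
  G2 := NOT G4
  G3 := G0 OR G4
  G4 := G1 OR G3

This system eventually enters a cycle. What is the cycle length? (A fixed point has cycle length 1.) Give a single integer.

Answer: 1

Derivation:
Step 0: 00010
Step 1: G0=NOT G3=NOT 1=0 G1=G4&G3=0&1=0 G2=NOT G4=NOT 0=1 G3=G0|G4=0|0=0 G4=G1|G3=0|1=1 -> 00101
Step 2: G0=NOT G3=NOT 0=1 G1=G4&G3=1&0=0 G2=NOT G4=NOT 1=0 G3=G0|G4=0|1=1 G4=G1|G3=0|0=0 -> 10010
Step 3: G0=NOT G3=NOT 1=0 G1=G4&G3=0&1=0 G2=NOT G4=NOT 0=1 G3=G0|G4=1|0=1 G4=G1|G3=0|1=1 -> 00111
Step 4: G0=NOT G3=NOT 1=0 G1=G4&G3=1&1=1 G2=NOT G4=NOT 1=0 G3=G0|G4=0|1=1 G4=G1|G3=0|1=1 -> 01011
Step 5: G0=NOT G3=NOT 1=0 G1=G4&G3=1&1=1 G2=NOT G4=NOT 1=0 G3=G0|G4=0|1=1 G4=G1|G3=1|1=1 -> 01011
State from step 5 equals state from step 4 -> cycle length 1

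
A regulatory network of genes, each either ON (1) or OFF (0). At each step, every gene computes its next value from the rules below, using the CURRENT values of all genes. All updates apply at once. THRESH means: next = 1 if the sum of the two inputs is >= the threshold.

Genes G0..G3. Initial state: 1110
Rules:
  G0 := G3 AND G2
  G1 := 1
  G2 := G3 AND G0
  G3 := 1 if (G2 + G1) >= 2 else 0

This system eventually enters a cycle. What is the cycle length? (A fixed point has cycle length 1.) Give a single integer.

Step 0: 1110
Step 1: G0=G3&G2=0&1=0 G1=1(const) G2=G3&G0=0&1=0 G3=(1+1>=2)=1 -> 0101
Step 2: G0=G3&G2=1&0=0 G1=1(const) G2=G3&G0=1&0=0 G3=(0+1>=2)=0 -> 0100
Step 3: G0=G3&G2=0&0=0 G1=1(const) G2=G3&G0=0&0=0 G3=(0+1>=2)=0 -> 0100
State from step 3 equals state from step 2 -> cycle length 1

Answer: 1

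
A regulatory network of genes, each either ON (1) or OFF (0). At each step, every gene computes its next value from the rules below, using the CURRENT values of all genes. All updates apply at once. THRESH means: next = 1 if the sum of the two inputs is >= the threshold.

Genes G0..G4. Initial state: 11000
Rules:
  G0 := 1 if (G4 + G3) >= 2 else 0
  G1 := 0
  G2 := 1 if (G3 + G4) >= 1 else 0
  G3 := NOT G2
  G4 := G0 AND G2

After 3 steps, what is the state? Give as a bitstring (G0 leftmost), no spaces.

Step 1: G0=(0+0>=2)=0 G1=0(const) G2=(0+0>=1)=0 G3=NOT G2=NOT 0=1 G4=G0&G2=1&0=0 -> 00010
Step 2: G0=(0+1>=2)=0 G1=0(const) G2=(1+0>=1)=1 G3=NOT G2=NOT 0=1 G4=G0&G2=0&0=0 -> 00110
Step 3: G0=(0+1>=2)=0 G1=0(const) G2=(1+0>=1)=1 G3=NOT G2=NOT 1=0 G4=G0&G2=0&1=0 -> 00100

00100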